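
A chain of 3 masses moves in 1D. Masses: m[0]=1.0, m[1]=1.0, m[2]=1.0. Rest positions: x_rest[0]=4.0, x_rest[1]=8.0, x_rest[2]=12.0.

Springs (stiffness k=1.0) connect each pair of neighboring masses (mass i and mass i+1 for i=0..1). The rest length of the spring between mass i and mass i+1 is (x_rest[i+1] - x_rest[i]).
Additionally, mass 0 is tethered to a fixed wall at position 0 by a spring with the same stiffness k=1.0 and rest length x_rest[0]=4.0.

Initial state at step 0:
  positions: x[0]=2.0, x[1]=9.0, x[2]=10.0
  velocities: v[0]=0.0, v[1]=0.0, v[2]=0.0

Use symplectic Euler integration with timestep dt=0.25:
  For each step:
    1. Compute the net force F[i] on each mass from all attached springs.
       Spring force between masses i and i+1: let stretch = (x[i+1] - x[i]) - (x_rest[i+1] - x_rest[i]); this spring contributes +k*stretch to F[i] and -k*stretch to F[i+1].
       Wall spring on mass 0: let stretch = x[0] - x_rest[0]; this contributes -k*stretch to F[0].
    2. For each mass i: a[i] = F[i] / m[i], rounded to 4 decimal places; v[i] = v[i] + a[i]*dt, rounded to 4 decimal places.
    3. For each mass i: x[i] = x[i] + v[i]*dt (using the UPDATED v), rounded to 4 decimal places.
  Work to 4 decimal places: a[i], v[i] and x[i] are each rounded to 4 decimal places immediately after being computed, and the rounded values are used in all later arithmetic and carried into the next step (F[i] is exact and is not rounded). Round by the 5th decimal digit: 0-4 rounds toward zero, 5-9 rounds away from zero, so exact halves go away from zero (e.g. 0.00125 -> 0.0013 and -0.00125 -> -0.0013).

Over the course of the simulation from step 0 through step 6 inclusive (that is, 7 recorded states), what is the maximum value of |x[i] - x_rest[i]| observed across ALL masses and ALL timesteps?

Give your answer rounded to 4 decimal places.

Answer: 2.6014

Derivation:
Step 0: x=[2.0000 9.0000 10.0000] v=[0.0000 0.0000 0.0000]
Step 1: x=[2.3125 8.6250 10.1875] v=[1.2500 -1.5000 0.7500]
Step 2: x=[2.8750 7.9531 10.5274] v=[2.2500 -2.6875 1.3594]
Step 3: x=[3.5752 7.1247 10.9564] v=[2.8008 -3.3135 1.7158]
Step 4: x=[4.2738 6.3140 11.3959] v=[2.7944 -3.2430 1.7579]
Step 5: x=[4.8328 5.6934 11.7678] v=[2.2360 -2.4826 1.4874]
Step 6: x=[5.1436 5.3986 12.0100] v=[1.2430 -1.1792 0.9688]
Max displacement = 2.6014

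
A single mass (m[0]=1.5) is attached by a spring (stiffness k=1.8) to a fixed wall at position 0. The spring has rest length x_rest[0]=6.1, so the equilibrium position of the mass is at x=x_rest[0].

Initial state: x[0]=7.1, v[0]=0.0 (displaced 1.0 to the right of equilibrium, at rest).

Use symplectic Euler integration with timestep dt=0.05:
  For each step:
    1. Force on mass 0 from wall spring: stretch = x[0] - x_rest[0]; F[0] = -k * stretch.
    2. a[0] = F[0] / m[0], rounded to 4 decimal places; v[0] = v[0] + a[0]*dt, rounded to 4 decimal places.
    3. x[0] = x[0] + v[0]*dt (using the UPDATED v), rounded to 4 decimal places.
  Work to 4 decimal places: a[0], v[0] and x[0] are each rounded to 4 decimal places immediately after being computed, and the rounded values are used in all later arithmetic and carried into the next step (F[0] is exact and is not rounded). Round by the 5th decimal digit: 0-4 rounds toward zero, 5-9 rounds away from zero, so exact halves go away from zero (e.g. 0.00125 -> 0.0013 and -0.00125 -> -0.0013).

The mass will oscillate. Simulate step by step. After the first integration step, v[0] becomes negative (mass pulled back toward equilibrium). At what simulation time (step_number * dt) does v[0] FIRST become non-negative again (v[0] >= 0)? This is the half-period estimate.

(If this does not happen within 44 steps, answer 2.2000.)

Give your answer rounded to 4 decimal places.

Step 0: x=[7.1000] v=[0.0000]
Step 1: x=[7.0970] v=[-0.0600]
Step 2: x=[7.0910] v=[-0.1198]
Step 3: x=[7.0820] v=[-0.1793]
Step 4: x=[7.0701] v=[-0.2382]
Step 5: x=[7.0553] v=[-0.2964]
Step 6: x=[7.0376] v=[-0.3537]
Step 7: x=[7.0171] v=[-0.4100]
Step 8: x=[6.9939] v=[-0.4650]
Step 9: x=[6.9680] v=[-0.5186]
Step 10: x=[6.9395] v=[-0.5707]
Step 11: x=[6.9084] v=[-0.6211]
Step 12: x=[6.8749] v=[-0.6696]
Step 13: x=[6.8391] v=[-0.7161]
Step 14: x=[6.8011] v=[-0.7604]
Step 15: x=[6.7610] v=[-0.8025]
Step 16: x=[6.7189] v=[-0.8422]
Step 17: x=[6.6749] v=[-0.8793]
Step 18: x=[6.6292] v=[-0.9138]
Step 19: x=[6.5819] v=[-0.9456]
Step 20: x=[6.5332] v=[-0.9745]
Step 21: x=[6.4832] v=[-1.0005]
Step 22: x=[6.4320] v=[-1.0235]
Step 23: x=[6.3798] v=[-1.0434]
Step 24: x=[6.3268] v=[-1.0602]
Step 25: x=[6.2731] v=[-1.0738]
Step 26: x=[6.2189] v=[-1.0842]
Step 27: x=[6.1643] v=[-1.0913]
Step 28: x=[6.1095] v=[-1.0952]
Step 29: x=[6.0547] v=[-1.0958]
Step 30: x=[6.0000] v=[-1.0931]
Step 31: x=[5.9456] v=[-1.0871]
Step 32: x=[5.8917] v=[-1.0778]
Step 33: x=[5.8384] v=[-1.0653]
Step 34: x=[5.7859] v=[-1.0496]
Step 35: x=[5.7344] v=[-1.0308]
Step 36: x=[5.6840] v=[-1.0089]
Step 37: x=[5.6348] v=[-0.9839]
Step 38: x=[5.5870] v=[-0.9560]
Step 39: x=[5.5407] v=[-0.9252]
Step 40: x=[5.4961] v=[-0.8916]
Step 41: x=[5.4533] v=[-0.8554]
Step 42: x=[5.4125] v=[-0.8166]
Step 43: x=[5.3737] v=[-0.7754]
Step 44: x=[5.3371] v=[-0.7318]
v[0] did not become non-negative within 44 steps; using fallback time=2.2000

Answer: 2.2000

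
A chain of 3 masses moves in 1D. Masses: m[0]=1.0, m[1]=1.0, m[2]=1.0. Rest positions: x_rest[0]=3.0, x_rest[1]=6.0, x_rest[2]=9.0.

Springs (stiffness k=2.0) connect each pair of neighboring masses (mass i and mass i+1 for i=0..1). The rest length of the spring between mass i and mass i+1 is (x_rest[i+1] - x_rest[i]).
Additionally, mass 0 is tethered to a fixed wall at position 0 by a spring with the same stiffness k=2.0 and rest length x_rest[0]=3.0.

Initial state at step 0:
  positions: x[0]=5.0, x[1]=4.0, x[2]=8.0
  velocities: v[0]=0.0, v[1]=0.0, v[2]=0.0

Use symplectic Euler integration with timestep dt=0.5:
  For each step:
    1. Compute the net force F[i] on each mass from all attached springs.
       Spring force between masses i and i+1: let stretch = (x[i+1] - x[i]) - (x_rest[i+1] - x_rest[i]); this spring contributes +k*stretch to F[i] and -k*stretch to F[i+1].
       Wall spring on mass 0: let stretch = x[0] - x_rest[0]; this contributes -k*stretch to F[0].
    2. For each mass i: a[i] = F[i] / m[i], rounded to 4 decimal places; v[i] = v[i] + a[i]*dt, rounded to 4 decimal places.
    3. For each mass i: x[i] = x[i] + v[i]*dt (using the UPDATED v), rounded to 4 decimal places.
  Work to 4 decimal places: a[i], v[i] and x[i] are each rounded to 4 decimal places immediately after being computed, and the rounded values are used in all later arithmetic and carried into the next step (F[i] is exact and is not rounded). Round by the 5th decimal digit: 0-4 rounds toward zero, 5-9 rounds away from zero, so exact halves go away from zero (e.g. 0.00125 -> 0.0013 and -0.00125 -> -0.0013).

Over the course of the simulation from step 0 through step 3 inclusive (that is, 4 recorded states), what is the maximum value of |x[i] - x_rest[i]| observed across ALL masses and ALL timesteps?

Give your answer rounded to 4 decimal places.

Answer: 2.7500

Derivation:
Step 0: x=[5.0000 4.0000 8.0000] v=[0.0000 0.0000 0.0000]
Step 1: x=[2.0000 6.5000 7.5000] v=[-6.0000 5.0000 -1.0000]
Step 2: x=[0.2500 7.2500 8.0000] v=[-3.5000 1.5000 1.0000]
Step 3: x=[1.8750 4.8750 9.6250] v=[3.2500 -4.7500 3.2500]
Max displacement = 2.7500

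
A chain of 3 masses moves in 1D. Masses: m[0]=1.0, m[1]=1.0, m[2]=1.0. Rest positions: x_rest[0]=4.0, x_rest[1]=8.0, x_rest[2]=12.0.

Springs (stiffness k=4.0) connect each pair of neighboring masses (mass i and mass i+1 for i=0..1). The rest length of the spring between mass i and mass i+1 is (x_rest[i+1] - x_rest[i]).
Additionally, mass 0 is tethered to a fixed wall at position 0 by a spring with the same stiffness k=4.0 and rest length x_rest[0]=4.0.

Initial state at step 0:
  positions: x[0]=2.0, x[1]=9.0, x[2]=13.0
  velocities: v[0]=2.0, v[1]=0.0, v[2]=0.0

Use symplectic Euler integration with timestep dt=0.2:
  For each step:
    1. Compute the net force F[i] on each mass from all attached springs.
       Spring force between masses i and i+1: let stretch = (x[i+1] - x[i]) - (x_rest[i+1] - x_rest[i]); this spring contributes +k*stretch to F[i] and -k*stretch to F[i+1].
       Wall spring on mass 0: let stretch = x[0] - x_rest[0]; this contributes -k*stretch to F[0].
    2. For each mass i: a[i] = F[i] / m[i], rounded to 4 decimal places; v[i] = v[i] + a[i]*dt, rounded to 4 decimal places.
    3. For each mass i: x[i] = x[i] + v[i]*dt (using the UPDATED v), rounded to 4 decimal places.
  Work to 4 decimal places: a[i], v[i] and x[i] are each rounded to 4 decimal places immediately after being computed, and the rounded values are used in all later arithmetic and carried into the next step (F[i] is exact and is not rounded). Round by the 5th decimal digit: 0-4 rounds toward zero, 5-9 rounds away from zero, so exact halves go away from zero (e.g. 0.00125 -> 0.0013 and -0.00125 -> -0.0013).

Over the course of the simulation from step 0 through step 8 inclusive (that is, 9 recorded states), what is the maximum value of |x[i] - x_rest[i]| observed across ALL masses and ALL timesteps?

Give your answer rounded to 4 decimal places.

Answer: 2.5998

Derivation:
Step 0: x=[2.0000 9.0000 13.0000] v=[2.0000 0.0000 0.0000]
Step 1: x=[3.2000 8.5200 13.0000] v=[6.0000 -2.4000 0.0000]
Step 2: x=[4.7392 7.9056 12.9232] v=[7.6960 -3.0720 -0.3840]
Step 3: x=[6.0268 7.5874 12.6836] v=[6.4378 -1.5910 -1.1981]
Step 4: x=[6.5998 7.8349 12.2686] v=[2.8648 1.2375 -2.0751]
Step 5: x=[6.3144 8.5942 11.7842] v=[-1.4270 3.7964 -2.4221]
Step 6: x=[5.3835 9.4991 11.4294] v=[-4.6547 4.5246 -1.7741]
Step 7: x=[4.2497 10.0544 11.4057] v=[-5.6690 2.7764 -0.1183]
Step 8: x=[3.3647 9.8971 11.8058] v=[-4.4250 -0.7863 2.0007]
Max displacement = 2.5998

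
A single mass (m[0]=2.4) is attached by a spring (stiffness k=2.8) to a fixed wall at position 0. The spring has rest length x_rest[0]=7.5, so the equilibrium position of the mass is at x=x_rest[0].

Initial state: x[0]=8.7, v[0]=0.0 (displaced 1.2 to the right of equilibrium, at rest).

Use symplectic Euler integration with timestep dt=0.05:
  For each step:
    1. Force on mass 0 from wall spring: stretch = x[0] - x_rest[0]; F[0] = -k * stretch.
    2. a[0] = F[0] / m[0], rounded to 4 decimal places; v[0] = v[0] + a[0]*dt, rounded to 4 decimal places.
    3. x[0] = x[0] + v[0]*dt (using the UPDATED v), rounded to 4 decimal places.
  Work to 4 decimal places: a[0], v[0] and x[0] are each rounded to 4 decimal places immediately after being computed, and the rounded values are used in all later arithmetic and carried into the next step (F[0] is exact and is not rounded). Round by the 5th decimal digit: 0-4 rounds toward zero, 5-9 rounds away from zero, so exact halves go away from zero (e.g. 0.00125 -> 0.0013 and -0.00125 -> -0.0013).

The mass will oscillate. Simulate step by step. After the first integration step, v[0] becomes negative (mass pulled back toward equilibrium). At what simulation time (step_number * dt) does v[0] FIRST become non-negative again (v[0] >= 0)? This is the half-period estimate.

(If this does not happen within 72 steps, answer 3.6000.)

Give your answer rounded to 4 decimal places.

Answer: 2.9500

Derivation:
Step 0: x=[8.7000] v=[0.0000]
Step 1: x=[8.6965] v=[-0.0700]
Step 2: x=[8.6895] v=[-0.1398]
Step 3: x=[8.6790] v=[-0.2092]
Step 4: x=[8.6651] v=[-0.2780]
Step 5: x=[8.6478] v=[-0.3460]
Step 6: x=[8.6272] v=[-0.4130]
Step 7: x=[8.6033] v=[-0.4788]
Step 8: x=[8.5761] v=[-0.5432]
Step 9: x=[8.5458] v=[-0.6060]
Step 10: x=[8.5125] v=[-0.6670]
Step 11: x=[8.4762] v=[-0.7261]
Step 12: x=[8.4371] v=[-0.7830]
Step 13: x=[8.3952] v=[-0.8377]
Step 14: x=[8.3507] v=[-0.8899]
Step 15: x=[8.3037] v=[-0.9395]
Step 16: x=[8.2544] v=[-0.9864]
Step 17: x=[8.2029] v=[-1.0304]
Step 18: x=[8.1493] v=[-1.0714]
Step 19: x=[8.0938] v=[-1.1093]
Step 20: x=[8.0366] v=[-1.1439]
Step 21: x=[7.9778] v=[-1.1752]
Step 22: x=[7.9176] v=[-1.2031]
Step 23: x=[7.8562] v=[-1.2275]
Step 24: x=[7.7938] v=[-1.2483]
Step 25: x=[7.7305] v=[-1.2654]
Step 26: x=[7.6666] v=[-1.2788]
Step 27: x=[7.6022] v=[-1.2885]
Step 28: x=[7.5375] v=[-1.2945]
Step 29: x=[7.4727] v=[-1.2967]
Step 30: x=[7.4079] v=[-1.2951]
Step 31: x=[7.3434] v=[-1.2897]
Step 32: x=[7.2794] v=[-1.2806]
Step 33: x=[7.2160] v=[-1.2677]
Step 34: x=[7.1534] v=[-1.2511]
Step 35: x=[7.0919] v=[-1.2309]
Step 36: x=[7.0315] v=[-1.2071]
Step 37: x=[6.9725] v=[-1.1798]
Step 38: x=[6.9151] v=[-1.1490]
Step 39: x=[6.8594] v=[-1.1149]
Step 40: x=[6.8055] v=[-1.0775]
Step 41: x=[6.7537] v=[-1.0370]
Step 42: x=[6.7040] v=[-0.9935]
Step 43: x=[6.6566] v=[-0.9471]
Step 44: x=[6.6117] v=[-0.8979]
Step 45: x=[6.5694] v=[-0.8461]
Step 46: x=[6.5298] v=[-0.7918]
Step 47: x=[6.4930] v=[-0.7352]
Step 48: x=[6.4592] v=[-0.6765]
Step 49: x=[6.4284] v=[-0.6158]
Step 50: x=[6.4007] v=[-0.5533]
Step 51: x=[6.3762] v=[-0.4892]
Step 52: x=[6.3550] v=[-0.4236]
Step 53: x=[6.3372] v=[-0.3568]
Step 54: x=[6.3228] v=[-0.2890]
Step 55: x=[6.3118] v=[-0.2203]
Step 56: x=[6.3043] v=[-0.1510]
Step 57: x=[6.3002] v=[-0.0813]
Step 58: x=[6.2996] v=[-0.0113]
Step 59: x=[6.3025] v=[0.0587]
First v>=0 after going negative at step 59, time=2.9500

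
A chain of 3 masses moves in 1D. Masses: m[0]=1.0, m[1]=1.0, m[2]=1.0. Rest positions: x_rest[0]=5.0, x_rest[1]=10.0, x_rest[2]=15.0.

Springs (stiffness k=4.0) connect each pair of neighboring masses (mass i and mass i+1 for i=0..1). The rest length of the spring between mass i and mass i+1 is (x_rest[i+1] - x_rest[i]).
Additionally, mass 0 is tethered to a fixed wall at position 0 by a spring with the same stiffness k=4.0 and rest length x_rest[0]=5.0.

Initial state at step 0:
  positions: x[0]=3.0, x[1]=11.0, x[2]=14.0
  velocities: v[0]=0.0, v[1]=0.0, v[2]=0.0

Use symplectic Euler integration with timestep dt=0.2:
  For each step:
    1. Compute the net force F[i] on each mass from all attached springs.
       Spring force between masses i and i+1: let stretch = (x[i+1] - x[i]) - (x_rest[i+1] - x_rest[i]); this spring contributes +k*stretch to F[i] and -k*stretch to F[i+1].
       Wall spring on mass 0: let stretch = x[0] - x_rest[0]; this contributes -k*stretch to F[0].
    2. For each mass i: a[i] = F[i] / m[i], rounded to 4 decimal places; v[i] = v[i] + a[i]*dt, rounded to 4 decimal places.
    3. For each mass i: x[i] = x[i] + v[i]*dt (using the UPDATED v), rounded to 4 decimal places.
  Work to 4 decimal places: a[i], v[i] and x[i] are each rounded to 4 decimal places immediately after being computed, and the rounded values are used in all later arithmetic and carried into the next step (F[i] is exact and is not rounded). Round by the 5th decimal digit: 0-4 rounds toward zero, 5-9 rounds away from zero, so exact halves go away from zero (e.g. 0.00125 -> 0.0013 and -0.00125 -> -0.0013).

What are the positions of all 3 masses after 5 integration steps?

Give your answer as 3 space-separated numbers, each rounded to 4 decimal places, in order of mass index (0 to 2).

Step 0: x=[3.0000 11.0000 14.0000] v=[0.0000 0.0000 0.0000]
Step 1: x=[3.8000 10.2000 14.3200] v=[4.0000 -4.0000 1.6000]
Step 2: x=[5.0160 9.0352 14.7808] v=[6.0800 -5.8240 2.3040]
Step 3: x=[6.0725 8.1466 15.1223] v=[5.2826 -4.4429 1.7075]
Step 4: x=[6.4893 8.0423 15.1477] v=[2.0839 -0.5216 0.1269]
Step 5: x=[6.1163 8.8264 14.8362] v=[-1.8651 3.9203 -1.5574]

Answer: 6.1163 8.8264 14.8362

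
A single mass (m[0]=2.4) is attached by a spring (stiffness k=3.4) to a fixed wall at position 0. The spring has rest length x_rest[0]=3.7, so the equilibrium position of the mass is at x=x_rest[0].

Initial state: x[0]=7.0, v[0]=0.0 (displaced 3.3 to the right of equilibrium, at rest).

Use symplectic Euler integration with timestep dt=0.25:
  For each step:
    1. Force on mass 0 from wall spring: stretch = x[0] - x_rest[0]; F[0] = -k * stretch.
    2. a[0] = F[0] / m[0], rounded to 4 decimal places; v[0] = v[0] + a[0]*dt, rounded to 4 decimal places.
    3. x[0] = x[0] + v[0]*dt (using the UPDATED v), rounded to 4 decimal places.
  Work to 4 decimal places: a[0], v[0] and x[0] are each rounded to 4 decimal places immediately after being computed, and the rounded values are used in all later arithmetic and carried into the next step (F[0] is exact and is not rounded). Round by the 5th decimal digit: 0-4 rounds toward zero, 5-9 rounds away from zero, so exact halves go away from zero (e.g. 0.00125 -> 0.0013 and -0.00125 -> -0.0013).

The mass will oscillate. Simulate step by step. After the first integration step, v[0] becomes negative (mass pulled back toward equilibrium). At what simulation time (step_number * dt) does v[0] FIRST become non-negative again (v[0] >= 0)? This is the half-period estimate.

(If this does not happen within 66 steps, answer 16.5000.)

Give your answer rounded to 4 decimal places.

Answer: 2.7500

Derivation:
Step 0: x=[7.0000] v=[0.0000]
Step 1: x=[6.7078] v=[-1.1688]
Step 2: x=[6.1493] v=[-2.2341]
Step 3: x=[5.3739] v=[-3.1016]
Step 4: x=[4.4503] v=[-3.6945]
Step 5: x=[3.4603] v=[-3.9602]
Step 6: x=[2.4915] v=[-3.8753]
Step 7: x=[1.6297] v=[-3.4473]
Step 8: x=[0.9512] v=[-2.7141]
Step 9: x=[0.5161] v=[-1.7406]
Step 10: x=[0.3629] v=[-0.6130]
Step 11: x=[0.5051] v=[0.5689]
First v>=0 after going negative at step 11, time=2.7500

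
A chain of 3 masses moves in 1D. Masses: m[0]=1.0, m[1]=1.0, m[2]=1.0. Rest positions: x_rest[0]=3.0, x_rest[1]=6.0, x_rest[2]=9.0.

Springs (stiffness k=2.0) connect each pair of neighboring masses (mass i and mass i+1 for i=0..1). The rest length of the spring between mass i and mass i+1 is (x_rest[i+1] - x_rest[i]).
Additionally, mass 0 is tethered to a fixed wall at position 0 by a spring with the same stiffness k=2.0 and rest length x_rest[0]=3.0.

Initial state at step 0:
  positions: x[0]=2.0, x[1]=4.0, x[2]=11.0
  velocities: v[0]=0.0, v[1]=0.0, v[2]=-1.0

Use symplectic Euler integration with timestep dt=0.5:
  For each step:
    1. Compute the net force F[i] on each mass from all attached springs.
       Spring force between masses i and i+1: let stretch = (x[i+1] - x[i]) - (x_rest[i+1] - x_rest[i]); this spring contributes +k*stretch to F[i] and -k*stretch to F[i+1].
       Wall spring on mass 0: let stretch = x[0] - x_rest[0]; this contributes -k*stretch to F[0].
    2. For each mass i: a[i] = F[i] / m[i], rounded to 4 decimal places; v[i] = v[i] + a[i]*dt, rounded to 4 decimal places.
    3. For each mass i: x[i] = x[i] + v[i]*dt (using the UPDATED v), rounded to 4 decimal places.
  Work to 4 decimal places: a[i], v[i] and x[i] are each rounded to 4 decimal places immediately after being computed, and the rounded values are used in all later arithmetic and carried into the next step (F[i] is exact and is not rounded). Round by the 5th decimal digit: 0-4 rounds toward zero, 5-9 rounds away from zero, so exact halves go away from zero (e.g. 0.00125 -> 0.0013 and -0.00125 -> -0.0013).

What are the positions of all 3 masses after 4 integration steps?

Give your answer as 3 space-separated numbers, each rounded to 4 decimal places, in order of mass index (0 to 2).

Answer: 4.9375 4.2500 8.0000

Derivation:
Step 0: x=[2.0000 4.0000 11.0000] v=[0.0000 0.0000 -1.0000]
Step 1: x=[2.0000 6.5000 8.5000] v=[0.0000 5.0000 -5.0000]
Step 2: x=[3.2500 7.7500 6.5000] v=[2.5000 2.5000 -4.0000]
Step 3: x=[5.1250 6.1250 6.6250] v=[3.7500 -3.2500 0.2500]
Step 4: x=[4.9375 4.2500 8.0000] v=[-0.3750 -3.7500 2.7500]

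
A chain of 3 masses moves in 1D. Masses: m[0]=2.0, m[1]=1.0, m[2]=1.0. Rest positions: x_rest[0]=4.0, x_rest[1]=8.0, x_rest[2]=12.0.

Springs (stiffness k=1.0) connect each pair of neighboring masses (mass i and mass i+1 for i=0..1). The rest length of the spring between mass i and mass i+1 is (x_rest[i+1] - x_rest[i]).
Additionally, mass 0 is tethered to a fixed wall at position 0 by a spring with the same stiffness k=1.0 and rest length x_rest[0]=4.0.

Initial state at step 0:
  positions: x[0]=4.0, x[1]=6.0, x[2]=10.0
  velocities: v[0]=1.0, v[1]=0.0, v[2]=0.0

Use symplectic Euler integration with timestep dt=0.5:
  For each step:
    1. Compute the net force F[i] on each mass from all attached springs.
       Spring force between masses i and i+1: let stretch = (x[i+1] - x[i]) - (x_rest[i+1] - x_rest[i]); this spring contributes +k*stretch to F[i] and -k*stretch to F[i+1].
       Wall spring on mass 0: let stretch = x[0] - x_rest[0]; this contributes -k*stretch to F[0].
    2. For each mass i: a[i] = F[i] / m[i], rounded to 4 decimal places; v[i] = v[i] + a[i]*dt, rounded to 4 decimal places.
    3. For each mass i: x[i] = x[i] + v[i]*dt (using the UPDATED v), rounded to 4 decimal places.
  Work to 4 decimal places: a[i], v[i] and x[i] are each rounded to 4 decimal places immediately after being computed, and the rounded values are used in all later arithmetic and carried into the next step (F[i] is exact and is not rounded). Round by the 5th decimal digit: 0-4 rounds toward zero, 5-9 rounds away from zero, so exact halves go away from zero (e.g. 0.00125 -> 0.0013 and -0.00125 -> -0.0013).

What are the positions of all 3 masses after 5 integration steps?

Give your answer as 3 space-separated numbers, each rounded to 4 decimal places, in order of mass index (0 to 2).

Answer: 3.8411 8.4234 12.4225

Derivation:
Step 0: x=[4.0000 6.0000 10.0000] v=[1.0000 0.0000 0.0000]
Step 1: x=[4.2500 6.5000 10.0000] v=[0.5000 1.0000 0.0000]
Step 2: x=[4.2500 7.3125 10.1250] v=[0.0000 1.6250 0.2500]
Step 3: x=[4.1016 8.0625 10.5469] v=[-0.2969 1.5000 0.8438]
Step 4: x=[3.9356 8.4434 11.3477] v=[-0.3321 0.7618 1.6016]
Step 5: x=[3.8411 8.4234 12.4225] v=[-0.1891 -0.0400 2.1495]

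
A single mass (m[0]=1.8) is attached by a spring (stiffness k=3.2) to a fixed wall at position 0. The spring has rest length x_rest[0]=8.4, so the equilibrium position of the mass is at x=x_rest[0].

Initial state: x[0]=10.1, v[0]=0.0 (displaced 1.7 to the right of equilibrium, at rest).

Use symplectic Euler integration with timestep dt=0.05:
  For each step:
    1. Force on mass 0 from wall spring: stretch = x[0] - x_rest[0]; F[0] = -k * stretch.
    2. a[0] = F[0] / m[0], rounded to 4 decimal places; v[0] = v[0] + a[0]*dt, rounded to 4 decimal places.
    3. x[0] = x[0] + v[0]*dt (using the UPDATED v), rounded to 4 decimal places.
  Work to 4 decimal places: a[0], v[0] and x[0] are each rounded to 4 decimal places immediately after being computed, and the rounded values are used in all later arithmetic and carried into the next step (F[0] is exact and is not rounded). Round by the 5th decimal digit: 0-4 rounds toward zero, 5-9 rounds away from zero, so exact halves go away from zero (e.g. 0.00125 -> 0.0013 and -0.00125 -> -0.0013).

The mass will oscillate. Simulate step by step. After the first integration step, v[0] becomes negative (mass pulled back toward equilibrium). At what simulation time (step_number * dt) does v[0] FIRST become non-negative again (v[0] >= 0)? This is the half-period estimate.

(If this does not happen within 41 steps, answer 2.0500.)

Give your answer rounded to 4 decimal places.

Step 0: x=[10.1000] v=[0.0000]
Step 1: x=[10.0924] v=[-0.1511]
Step 2: x=[10.0773] v=[-0.3015]
Step 3: x=[10.0548] v=[-0.4506]
Step 4: x=[10.0249] v=[-0.5977]
Step 5: x=[9.9878] v=[-0.7421]
Step 6: x=[9.9436] v=[-0.8832]
Step 7: x=[9.8926] v=[-1.0204]
Step 8: x=[9.8349] v=[-1.1531]
Step 9: x=[9.7709] v=[-1.2806]
Step 10: x=[9.7008] v=[-1.4025]
Step 11: x=[9.6249] v=[-1.5181]
Step 12: x=[9.5436] v=[-1.6270]
Step 13: x=[9.4572] v=[-1.7287]
Step 14: x=[9.3661] v=[-1.8227]
Step 15: x=[9.2707] v=[-1.9086]
Step 16: x=[9.1714] v=[-1.9860]
Step 17: x=[9.0687] v=[-2.0546]
Step 18: x=[8.9630] v=[-2.1140]
Step 19: x=[8.8548] v=[-2.1640]
Step 20: x=[8.7446] v=[-2.2044]
Step 21: x=[8.6329] v=[-2.2350]
Step 22: x=[8.5201] v=[-2.2557]
Step 23: x=[8.4068] v=[-2.2664]
Step 24: x=[8.2935] v=[-2.2670]
Step 25: x=[8.1806] v=[-2.2575]
Step 26: x=[8.0687] v=[-2.2380]
Step 27: x=[7.9583] v=[-2.2086]
Step 28: x=[7.8498] v=[-2.1693]
Step 29: x=[7.7438] v=[-2.1204]
Step 30: x=[7.6407] v=[-2.0621]
Step 31: x=[7.5410] v=[-1.9946]
Step 32: x=[7.4451] v=[-1.9182]
Step 33: x=[7.3534] v=[-1.8333]
Step 34: x=[7.2664] v=[-1.7403]
Step 35: x=[7.1844] v=[-1.6395]
Step 36: x=[7.1078] v=[-1.5314]
Step 37: x=[7.0370] v=[-1.4165]
Step 38: x=[6.9722] v=[-1.2953]
Step 39: x=[6.9138] v=[-1.1684]
Step 40: x=[6.8620] v=[-1.0363]
Step 41: x=[6.8170] v=[-0.8996]
v[0] did not become non-negative within 41 steps; using fallback time=2.0500

Answer: 2.0500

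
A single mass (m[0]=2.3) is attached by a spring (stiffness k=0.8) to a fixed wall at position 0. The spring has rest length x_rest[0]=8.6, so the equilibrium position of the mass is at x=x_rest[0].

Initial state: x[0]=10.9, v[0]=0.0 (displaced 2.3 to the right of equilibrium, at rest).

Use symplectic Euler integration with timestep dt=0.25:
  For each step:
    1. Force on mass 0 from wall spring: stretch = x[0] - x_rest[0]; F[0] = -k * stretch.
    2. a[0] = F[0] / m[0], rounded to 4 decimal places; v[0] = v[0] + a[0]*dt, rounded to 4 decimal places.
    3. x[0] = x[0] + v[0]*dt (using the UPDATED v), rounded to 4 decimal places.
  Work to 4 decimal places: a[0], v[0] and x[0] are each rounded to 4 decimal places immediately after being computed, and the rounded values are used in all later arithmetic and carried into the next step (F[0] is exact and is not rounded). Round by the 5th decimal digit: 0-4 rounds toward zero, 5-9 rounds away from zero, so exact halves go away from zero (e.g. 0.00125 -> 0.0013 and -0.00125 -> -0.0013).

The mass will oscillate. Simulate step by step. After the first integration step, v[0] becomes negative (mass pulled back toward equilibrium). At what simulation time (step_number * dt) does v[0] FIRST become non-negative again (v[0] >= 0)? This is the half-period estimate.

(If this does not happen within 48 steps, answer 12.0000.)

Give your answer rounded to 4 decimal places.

Step 0: x=[10.9000] v=[0.0000]
Step 1: x=[10.8500] v=[-0.2000]
Step 2: x=[10.7511] v=[-0.3957]
Step 3: x=[10.6054] v=[-0.5828]
Step 4: x=[10.4161] v=[-0.7572]
Step 5: x=[10.1873] v=[-0.9151]
Step 6: x=[9.9240] v=[-1.0531]
Step 7: x=[9.6320] v=[-1.1682]
Step 8: x=[9.3175] v=[-1.2580]
Step 9: x=[8.9874] v=[-1.3204]
Step 10: x=[8.6489] v=[-1.3541]
Step 11: x=[8.3093] v=[-1.3584]
Step 12: x=[7.9760] v=[-1.3331]
Step 13: x=[7.6563] v=[-1.2789]
Step 14: x=[7.3571] v=[-1.1969]
Step 15: x=[7.0849] v=[-1.0888]
Step 16: x=[6.8456] v=[-0.9571]
Step 17: x=[6.6445] v=[-0.8046]
Step 18: x=[6.4859] v=[-0.6346]
Step 19: x=[6.3732] v=[-0.4508]
Step 20: x=[6.3089] v=[-0.2572]
Step 21: x=[6.2944] v=[-0.0580]
Step 22: x=[6.3300] v=[0.1425]
First v>=0 after going negative at step 22, time=5.5000

Answer: 5.5000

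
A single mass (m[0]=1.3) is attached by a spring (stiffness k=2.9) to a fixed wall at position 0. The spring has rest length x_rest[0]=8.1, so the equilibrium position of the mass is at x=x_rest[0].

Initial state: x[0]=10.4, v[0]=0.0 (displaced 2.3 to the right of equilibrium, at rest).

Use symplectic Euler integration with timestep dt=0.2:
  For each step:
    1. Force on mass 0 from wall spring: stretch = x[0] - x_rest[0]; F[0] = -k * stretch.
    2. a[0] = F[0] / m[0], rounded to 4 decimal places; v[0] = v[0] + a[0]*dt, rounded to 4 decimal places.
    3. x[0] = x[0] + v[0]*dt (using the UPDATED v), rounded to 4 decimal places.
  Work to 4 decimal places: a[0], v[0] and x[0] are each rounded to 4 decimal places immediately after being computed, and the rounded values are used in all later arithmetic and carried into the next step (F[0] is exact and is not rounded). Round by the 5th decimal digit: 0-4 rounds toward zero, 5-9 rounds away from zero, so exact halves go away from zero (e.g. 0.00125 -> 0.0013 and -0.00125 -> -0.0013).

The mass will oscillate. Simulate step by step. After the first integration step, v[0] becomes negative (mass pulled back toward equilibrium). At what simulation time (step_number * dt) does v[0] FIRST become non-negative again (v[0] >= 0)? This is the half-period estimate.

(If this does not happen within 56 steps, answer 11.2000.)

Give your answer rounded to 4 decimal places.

Step 0: x=[10.4000] v=[0.0000]
Step 1: x=[10.1948] v=[-1.0262]
Step 2: x=[9.8026] v=[-1.9608]
Step 3: x=[9.2585] v=[-2.7204]
Step 4: x=[8.6110] v=[-3.2373]
Step 5: x=[7.9179] v=[-3.4653]
Step 6: x=[7.2411] v=[-3.3841]
Step 7: x=[6.6409] v=[-3.0009]
Step 8: x=[6.1709] v=[-2.3499]
Step 9: x=[5.8731] v=[-1.4892]
Step 10: x=[5.7740] v=[-0.4957]
Step 11: x=[5.8824] v=[0.5421]
First v>=0 after going negative at step 11, time=2.2000

Answer: 2.2000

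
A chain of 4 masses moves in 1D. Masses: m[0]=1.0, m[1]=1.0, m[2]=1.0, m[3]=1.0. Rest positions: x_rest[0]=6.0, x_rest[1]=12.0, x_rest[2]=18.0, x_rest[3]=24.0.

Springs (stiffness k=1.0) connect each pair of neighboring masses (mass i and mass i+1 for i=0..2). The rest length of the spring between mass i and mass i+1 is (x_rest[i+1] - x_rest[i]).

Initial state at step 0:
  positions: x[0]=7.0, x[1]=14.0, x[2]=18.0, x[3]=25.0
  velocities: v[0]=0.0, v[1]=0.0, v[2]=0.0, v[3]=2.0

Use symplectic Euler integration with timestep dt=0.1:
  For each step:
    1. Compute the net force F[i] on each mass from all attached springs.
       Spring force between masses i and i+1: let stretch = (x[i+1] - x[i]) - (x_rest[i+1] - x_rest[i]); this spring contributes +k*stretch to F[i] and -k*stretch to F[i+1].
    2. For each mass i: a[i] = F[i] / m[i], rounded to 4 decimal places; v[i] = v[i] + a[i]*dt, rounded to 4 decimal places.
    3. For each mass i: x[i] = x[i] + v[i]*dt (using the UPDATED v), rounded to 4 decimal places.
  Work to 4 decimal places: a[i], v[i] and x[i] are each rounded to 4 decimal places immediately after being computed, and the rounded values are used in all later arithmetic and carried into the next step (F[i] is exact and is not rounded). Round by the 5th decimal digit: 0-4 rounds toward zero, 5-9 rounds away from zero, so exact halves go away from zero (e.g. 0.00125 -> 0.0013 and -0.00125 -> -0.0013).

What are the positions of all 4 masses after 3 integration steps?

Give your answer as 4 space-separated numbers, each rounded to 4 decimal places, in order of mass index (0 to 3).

Step 0: x=[7.0000 14.0000 18.0000 25.0000] v=[0.0000 0.0000 0.0000 2.0000]
Step 1: x=[7.0100 13.9700 18.0300 25.1900] v=[0.1000 -0.3000 0.3000 1.9000]
Step 2: x=[7.0296 13.9110 18.0910 25.3684] v=[0.1960 -0.5900 0.6100 1.7840]
Step 3: x=[7.0580 13.8250 18.1830 25.5340] v=[0.2841 -0.8601 0.9197 1.6563]

Answer: 7.0580 13.8250 18.1830 25.5340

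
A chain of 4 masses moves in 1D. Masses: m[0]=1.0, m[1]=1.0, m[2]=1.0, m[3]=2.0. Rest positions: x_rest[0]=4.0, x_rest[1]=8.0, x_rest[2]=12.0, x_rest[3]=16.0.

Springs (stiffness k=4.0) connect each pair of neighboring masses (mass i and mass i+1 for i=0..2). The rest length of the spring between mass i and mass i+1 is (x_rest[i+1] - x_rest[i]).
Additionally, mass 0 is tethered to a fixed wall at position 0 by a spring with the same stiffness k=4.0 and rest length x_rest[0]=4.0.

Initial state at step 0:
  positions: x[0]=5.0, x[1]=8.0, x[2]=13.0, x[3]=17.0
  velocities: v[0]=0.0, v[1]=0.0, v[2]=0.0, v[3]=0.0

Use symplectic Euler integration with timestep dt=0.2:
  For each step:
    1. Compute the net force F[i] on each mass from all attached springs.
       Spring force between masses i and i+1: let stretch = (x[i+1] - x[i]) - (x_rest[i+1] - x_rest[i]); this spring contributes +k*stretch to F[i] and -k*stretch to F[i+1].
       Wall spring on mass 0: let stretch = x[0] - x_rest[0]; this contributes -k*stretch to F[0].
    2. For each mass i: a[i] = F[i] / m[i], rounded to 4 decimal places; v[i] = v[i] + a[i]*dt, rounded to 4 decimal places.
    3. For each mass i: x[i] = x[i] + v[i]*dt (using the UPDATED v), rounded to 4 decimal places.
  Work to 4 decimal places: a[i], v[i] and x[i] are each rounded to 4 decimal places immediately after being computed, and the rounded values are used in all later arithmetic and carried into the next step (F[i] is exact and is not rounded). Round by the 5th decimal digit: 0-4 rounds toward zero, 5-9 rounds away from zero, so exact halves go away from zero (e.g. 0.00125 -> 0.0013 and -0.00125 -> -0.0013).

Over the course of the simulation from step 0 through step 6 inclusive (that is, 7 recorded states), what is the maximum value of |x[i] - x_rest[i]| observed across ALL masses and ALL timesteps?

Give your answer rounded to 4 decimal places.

Step 0: x=[5.0000 8.0000 13.0000 17.0000] v=[0.0000 0.0000 0.0000 0.0000]
Step 1: x=[4.6800 8.3200 12.8400 17.0000] v=[-1.6000 1.6000 -0.8000 0.0000]
Step 2: x=[4.1936 8.7808 12.6224 16.9872] v=[-2.4320 2.3040 -1.0880 -0.0640]
Step 3: x=[3.7702 9.1223 12.4885 16.9452] v=[-2.1171 1.7075 -0.6694 -0.2099]
Step 4: x=[3.5999 9.1461 12.5291 16.8667] v=[-0.8516 0.1188 0.2030 -0.3926]
Step 5: x=[3.7410 8.8237 12.7224 16.7612] v=[0.7054 -1.6118 0.9667 -0.5276]
Step 6: x=[4.0968 8.3119 12.9382 16.6526] v=[1.7788 -2.5590 1.0788 -0.5431]
Max displacement = 1.1461

Answer: 1.1461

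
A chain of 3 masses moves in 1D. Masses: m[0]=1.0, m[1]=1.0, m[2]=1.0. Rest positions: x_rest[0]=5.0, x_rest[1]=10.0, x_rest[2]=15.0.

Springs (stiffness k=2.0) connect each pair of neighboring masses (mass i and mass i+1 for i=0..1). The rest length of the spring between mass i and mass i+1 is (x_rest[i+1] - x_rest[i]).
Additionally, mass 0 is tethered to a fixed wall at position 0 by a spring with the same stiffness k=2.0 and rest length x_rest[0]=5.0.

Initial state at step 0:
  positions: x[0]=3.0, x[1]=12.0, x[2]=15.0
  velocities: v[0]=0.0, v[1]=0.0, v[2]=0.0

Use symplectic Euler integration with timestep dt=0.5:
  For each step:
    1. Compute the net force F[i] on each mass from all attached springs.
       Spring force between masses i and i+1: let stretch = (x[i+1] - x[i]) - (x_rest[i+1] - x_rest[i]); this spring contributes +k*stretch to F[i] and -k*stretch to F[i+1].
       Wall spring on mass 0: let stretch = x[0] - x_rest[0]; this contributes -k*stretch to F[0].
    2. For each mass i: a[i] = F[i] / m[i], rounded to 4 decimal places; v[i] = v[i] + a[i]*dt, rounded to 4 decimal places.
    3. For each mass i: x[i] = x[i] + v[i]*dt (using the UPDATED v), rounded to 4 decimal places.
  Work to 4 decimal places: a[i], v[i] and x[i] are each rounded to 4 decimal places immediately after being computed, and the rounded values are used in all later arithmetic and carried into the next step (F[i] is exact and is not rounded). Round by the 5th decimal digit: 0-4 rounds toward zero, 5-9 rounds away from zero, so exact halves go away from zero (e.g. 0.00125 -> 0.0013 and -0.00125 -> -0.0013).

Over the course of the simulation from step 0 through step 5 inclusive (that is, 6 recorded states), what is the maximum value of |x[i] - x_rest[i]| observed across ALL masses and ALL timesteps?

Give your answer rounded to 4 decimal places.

Answer: 2.7500

Derivation:
Step 0: x=[3.0000 12.0000 15.0000] v=[0.0000 0.0000 0.0000]
Step 1: x=[6.0000 9.0000 16.0000] v=[6.0000 -6.0000 2.0000]
Step 2: x=[7.5000 8.0000 16.0000] v=[3.0000 -2.0000 0.0000]
Step 3: x=[5.5000 10.7500 14.5000] v=[-4.0000 5.5000 -3.0000]
Step 4: x=[3.3750 12.7500 13.6250] v=[-4.2500 4.0000 -1.7500]
Step 5: x=[4.2500 10.5000 14.8125] v=[1.7500 -4.5000 2.3750]
Max displacement = 2.7500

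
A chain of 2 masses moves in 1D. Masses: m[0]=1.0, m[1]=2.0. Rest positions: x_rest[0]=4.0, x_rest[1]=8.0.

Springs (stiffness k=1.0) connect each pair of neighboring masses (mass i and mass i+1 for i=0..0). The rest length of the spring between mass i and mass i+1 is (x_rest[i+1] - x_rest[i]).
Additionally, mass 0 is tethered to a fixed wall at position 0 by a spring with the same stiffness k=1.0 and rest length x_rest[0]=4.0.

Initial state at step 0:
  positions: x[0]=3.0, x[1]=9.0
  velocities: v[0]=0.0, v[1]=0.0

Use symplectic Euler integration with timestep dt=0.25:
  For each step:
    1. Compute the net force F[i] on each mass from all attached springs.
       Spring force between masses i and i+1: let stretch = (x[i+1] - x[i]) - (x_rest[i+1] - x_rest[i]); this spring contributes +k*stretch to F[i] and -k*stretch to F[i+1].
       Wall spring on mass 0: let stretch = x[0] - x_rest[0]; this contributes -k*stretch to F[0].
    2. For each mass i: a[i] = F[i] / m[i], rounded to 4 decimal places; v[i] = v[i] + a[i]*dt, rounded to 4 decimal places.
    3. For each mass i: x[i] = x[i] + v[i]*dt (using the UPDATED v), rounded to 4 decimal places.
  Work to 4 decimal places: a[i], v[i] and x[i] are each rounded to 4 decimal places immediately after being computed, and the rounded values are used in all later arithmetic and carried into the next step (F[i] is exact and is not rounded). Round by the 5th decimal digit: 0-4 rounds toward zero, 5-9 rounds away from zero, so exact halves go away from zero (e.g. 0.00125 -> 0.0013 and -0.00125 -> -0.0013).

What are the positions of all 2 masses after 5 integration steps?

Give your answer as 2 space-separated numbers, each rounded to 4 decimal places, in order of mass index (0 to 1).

Step 0: x=[3.0000 9.0000] v=[0.0000 0.0000]
Step 1: x=[3.1875 8.9375] v=[0.7500 -0.2500]
Step 2: x=[3.5352 8.8203] v=[1.3906 -0.4688]
Step 3: x=[3.9922 8.6629] v=[1.8281 -0.6295]
Step 4: x=[4.4916 8.4846] v=[1.9977 -0.7134]
Step 5: x=[4.9599 8.3065] v=[1.8731 -0.7125]

Answer: 4.9599 8.3065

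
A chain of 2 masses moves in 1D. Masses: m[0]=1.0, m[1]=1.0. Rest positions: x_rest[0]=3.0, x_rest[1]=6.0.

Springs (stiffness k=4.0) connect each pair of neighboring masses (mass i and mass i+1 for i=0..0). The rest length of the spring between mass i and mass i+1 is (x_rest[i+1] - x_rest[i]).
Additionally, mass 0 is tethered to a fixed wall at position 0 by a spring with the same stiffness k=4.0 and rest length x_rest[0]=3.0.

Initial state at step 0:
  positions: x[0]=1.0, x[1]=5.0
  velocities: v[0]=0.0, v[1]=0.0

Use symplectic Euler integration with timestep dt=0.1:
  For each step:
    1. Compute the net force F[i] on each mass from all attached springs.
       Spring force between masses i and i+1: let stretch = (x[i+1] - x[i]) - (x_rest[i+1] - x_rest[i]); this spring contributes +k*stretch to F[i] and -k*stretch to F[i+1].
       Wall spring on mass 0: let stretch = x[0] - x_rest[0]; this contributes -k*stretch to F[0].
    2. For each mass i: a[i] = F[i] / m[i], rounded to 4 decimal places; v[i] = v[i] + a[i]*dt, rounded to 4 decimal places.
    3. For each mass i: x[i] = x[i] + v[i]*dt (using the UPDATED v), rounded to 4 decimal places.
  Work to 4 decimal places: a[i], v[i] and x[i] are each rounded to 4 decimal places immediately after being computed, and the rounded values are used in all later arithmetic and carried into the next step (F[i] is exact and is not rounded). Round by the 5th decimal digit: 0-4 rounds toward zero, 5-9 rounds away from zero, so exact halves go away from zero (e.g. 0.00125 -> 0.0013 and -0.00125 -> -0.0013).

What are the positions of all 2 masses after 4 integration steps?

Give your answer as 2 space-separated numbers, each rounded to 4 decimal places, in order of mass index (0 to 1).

Step 0: x=[1.0000 5.0000] v=[0.0000 0.0000]
Step 1: x=[1.1200 4.9600] v=[1.2000 -0.4000]
Step 2: x=[1.3488 4.8864] v=[2.2880 -0.7360]
Step 3: x=[1.6652 4.7913] v=[3.1635 -0.9510]
Step 4: x=[2.0400 4.6912] v=[3.7479 -1.0014]

Answer: 2.0400 4.6912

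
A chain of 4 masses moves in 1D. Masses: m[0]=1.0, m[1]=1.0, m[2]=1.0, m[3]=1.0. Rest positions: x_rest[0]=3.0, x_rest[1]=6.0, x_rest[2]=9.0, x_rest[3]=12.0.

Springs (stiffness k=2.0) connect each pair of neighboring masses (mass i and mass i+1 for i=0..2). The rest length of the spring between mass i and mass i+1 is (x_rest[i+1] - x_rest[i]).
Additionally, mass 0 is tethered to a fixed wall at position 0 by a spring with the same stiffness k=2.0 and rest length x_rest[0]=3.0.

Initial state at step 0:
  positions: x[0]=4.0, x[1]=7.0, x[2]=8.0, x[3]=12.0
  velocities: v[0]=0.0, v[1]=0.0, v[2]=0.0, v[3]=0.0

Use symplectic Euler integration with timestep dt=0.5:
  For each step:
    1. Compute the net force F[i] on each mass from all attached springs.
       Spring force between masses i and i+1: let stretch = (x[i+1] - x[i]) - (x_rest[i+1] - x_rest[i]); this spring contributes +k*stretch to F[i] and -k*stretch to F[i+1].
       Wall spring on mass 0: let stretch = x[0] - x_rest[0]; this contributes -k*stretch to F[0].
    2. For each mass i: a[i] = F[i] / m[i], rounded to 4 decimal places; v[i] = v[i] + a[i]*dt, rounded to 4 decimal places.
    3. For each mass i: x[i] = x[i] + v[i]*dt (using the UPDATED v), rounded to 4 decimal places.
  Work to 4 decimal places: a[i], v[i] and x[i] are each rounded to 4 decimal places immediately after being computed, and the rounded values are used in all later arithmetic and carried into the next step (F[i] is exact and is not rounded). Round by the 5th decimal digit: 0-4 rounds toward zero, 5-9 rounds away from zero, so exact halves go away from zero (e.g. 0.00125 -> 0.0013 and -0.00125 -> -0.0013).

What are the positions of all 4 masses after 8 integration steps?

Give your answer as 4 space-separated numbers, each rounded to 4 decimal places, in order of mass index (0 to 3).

Answer: 2.4961 7.6407 9.0274 11.0196

Derivation:
Step 0: x=[4.0000 7.0000 8.0000 12.0000] v=[0.0000 0.0000 0.0000 0.0000]
Step 1: x=[3.5000 6.0000 9.5000 11.5000] v=[-1.0000 -2.0000 3.0000 -1.0000]
Step 2: x=[2.5000 5.5000 10.2500 11.5000] v=[-2.0000 -1.0000 1.5000 0.0000]
Step 3: x=[1.7500 5.8750 9.2500 12.3750] v=[-1.5000 0.7500 -2.0000 1.7500]
Step 4: x=[2.1875 5.8750 8.1250 13.1875] v=[0.8750 0.0000 -2.2500 1.6250]
Step 5: x=[3.3750 5.1563 8.4063 12.9688] v=[2.3750 -1.4375 0.5625 -0.4375]
Step 6: x=[3.7657 5.1719 9.3438 11.9688] v=[0.7813 0.0312 1.8750 -2.0000]
Step 7: x=[2.9766 6.5704 9.5079 11.1563] v=[-1.5782 2.7969 0.3281 -1.6250]
Step 8: x=[2.4961 7.6407 9.0274 11.0196] v=[-0.9610 2.1406 -0.9610 -0.2734]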